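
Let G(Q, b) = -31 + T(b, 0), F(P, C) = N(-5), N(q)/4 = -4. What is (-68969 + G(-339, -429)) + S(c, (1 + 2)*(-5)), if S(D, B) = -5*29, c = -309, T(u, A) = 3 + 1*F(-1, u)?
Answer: -69158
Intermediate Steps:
N(q) = -16 (N(q) = 4*(-4) = -16)
F(P, C) = -16
T(u, A) = -13 (T(u, A) = 3 + 1*(-16) = 3 - 16 = -13)
S(D, B) = -145
G(Q, b) = -44 (G(Q, b) = -31 - 13 = -44)
(-68969 + G(-339, -429)) + S(c, (1 + 2)*(-5)) = (-68969 - 44) - 145 = -69013 - 145 = -69158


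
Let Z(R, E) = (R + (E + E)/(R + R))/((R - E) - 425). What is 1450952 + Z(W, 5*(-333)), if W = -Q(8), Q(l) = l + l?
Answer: 28415445377/19584 ≈ 1.4510e+6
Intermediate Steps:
Q(l) = 2*l
W = -16 (W = -2*8 = -1*16 = -16)
Z(R, E) = (R + E/R)/(-425 + R - E) (Z(R, E) = (R + (2*E)/((2*R)))/(-425 + R - E) = (R + (2*E)*(1/(2*R)))/(-425 + R - E) = (R + E/R)/(-425 + R - E))
1450952 + Z(W, 5*(-333)) = 1450952 + (-5*(-333) - 1*(-16)²)/((-16)*(425 + 5*(-333) - 1*(-16))) = 1450952 - (-1*(-1665) - 1*256)/(16*(425 - 1665 + 16)) = 1450952 - 1/16*(1665 - 256)/(-1224) = 1450952 - 1/16*(-1/1224)*1409 = 1450952 + 1409/19584 = 28415445377/19584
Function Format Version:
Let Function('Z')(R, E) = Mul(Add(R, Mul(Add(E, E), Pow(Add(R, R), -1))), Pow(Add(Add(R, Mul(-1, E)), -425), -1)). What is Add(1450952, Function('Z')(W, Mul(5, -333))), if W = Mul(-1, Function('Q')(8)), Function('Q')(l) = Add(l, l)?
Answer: Rational(28415445377, 19584) ≈ 1.4510e+6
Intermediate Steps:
Function('Q')(l) = Mul(2, l)
W = -16 (W = Mul(-1, Mul(2, 8)) = Mul(-1, 16) = -16)
Function('Z')(R, E) = Mul(Pow(Add(-425, R, Mul(-1, E)), -1), Add(R, Mul(E, Pow(R, -1)))) (Function('Z')(R, E) = Mul(Add(R, Mul(Mul(2, E), Pow(Mul(2, R), -1))), Pow(Add(-425, R, Mul(-1, E)), -1)) = Mul(Add(R, Mul(Mul(2, E), Mul(Rational(1, 2), Pow(R, -1)))), Pow(Add(-425, R, Mul(-1, E)), -1)) = Mul(Add(R, Mul(E, Pow(R, -1))), Pow(Add(-425, R, Mul(-1, E)), -1)) = Mul(Pow(Add(-425, R, Mul(-1, E)), -1), Add(R, Mul(E, Pow(R, -1)))))
Add(1450952, Function('Z')(W, Mul(5, -333))) = Add(1450952, Mul(Pow(-16, -1), Pow(Add(425, Mul(5, -333), Mul(-1, -16)), -1), Add(Mul(-1, Mul(5, -333)), Mul(-1, Pow(-16, 2))))) = Add(1450952, Mul(Rational(-1, 16), Pow(Add(425, -1665, 16), -1), Add(Mul(-1, -1665), Mul(-1, 256)))) = Add(1450952, Mul(Rational(-1, 16), Pow(-1224, -1), Add(1665, -256))) = Add(1450952, Mul(Rational(-1, 16), Rational(-1, 1224), 1409)) = Add(1450952, Rational(1409, 19584)) = Rational(28415445377, 19584)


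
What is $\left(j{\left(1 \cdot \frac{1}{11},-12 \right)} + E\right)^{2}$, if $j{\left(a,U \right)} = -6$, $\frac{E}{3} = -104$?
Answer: $101124$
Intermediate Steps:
$E = -312$ ($E = 3 \left(-104\right) = -312$)
$\left(j{\left(1 \cdot \frac{1}{11},-12 \right)} + E\right)^{2} = \left(-6 - 312\right)^{2} = \left(-318\right)^{2} = 101124$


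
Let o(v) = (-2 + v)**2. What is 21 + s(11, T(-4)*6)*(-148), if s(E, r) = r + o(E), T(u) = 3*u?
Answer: -1311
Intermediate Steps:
s(E, r) = r + (-2 + E)**2
21 + s(11, T(-4)*6)*(-148) = 21 + ((3*(-4))*6 + (-2 + 11)**2)*(-148) = 21 + (-12*6 + 9**2)*(-148) = 21 + (-72 + 81)*(-148) = 21 + 9*(-148) = 21 - 1332 = -1311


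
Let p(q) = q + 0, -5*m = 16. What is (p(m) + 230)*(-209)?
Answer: -237006/5 ≈ -47401.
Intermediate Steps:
m = -16/5 (m = -1/5*16 = -16/5 ≈ -3.2000)
p(q) = q
(p(m) + 230)*(-209) = (-16/5 + 230)*(-209) = (1134/5)*(-209) = -237006/5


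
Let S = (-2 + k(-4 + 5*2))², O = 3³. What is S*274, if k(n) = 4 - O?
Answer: 171250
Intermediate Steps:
O = 27
k(n) = -23 (k(n) = 4 - 1*27 = 4 - 27 = -23)
S = 625 (S = (-2 - 23)² = (-25)² = 625)
S*274 = 625*274 = 171250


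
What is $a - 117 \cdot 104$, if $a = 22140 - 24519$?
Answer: $-14547$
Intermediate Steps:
$a = -2379$
$a - 117 \cdot 104 = -2379 - 117 \cdot 104 = -2379 - 12168 = -14547$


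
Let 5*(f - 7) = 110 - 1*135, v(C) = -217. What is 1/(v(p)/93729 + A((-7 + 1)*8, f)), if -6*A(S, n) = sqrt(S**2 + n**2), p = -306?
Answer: 6779731/187741368728 - 976125049*sqrt(577)/187741368728 ≈ -0.12486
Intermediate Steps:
f = 2 (f = 7 + (110 - 1*135)/5 = 7 + (110 - 135)/5 = 7 + (1/5)*(-25) = 7 - 5 = 2)
A(S, n) = -sqrt(S**2 + n**2)/6
1/(v(p)/93729 + A((-7 + 1)*8, f)) = 1/(-217/93729 - sqrt(((-7 + 1)*8)**2 + 2**2)/6) = 1/(-217*1/93729 - sqrt((-6*8)**2 + 4)/6) = 1/(-217/93729 - sqrt((-48)**2 + 4)/6) = 1/(-217/93729 - sqrt(2304 + 4)/6) = 1/(-217/93729 - sqrt(577)/3)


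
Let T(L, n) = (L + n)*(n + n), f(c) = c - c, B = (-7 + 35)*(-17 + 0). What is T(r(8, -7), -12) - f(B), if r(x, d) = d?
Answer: 456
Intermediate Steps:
B = -476 (B = 28*(-17) = -476)
f(c) = 0
T(L, n) = 2*n*(L + n) (T(L, n) = (L + n)*(2*n) = 2*n*(L + n))
T(r(8, -7), -12) - f(B) = 2*(-12)*(-7 - 12) - 1*0 = 2*(-12)*(-19) + 0 = 456 + 0 = 456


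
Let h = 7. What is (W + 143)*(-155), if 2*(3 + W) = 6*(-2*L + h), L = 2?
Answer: -23095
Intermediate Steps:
W = 6 (W = -3 + (6*(-2*2 + 7))/2 = -3 + (6*(-4 + 7))/2 = -3 + (6*3)/2 = -3 + (½)*18 = -3 + 9 = 6)
(W + 143)*(-155) = (6 + 143)*(-155) = 149*(-155) = -23095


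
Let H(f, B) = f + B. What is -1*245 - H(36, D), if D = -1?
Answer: -280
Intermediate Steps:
H(f, B) = B + f
-1*245 - H(36, D) = -1*245 - (-1 + 36) = -245 - 1*35 = -245 - 35 = -280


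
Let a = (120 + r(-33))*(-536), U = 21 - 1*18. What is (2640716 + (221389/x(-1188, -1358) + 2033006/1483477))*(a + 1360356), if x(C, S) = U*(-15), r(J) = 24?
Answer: 75260831361535190668/22252155 ≈ 3.3822e+12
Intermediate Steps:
U = 3 (U = 21 - 18 = 3)
x(C, S) = -45 (x(C, S) = 3*(-15) = -45)
a = -77184 (a = (120 + 24)*(-536) = 144*(-536) = -77184)
(2640716 + (221389/x(-1188, -1358) + 2033006/1483477))*(a + 1360356) = (2640716 + (221389/(-45) + 2033006/1483477))*(-77184 + 1360356) = (2640716 + (221389*(-1/45) + 2033006*(1/1483477)))*1283172 = (2640716 + (-221389/45 + 2033006/1483477))*1283172 = (2640716 - 328334004283/66756465)*1283172 = (175956531224657/66756465)*1283172 = 75260831361535190668/22252155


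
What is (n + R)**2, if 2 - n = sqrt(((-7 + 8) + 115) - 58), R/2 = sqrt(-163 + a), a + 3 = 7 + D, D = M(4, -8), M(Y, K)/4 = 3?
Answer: (2 - sqrt(58) + 14*I*sqrt(3))**2 ≈ -556.46 - 272.35*I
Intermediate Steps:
M(Y, K) = 12 (M(Y, K) = 4*3 = 12)
D = 12
a = 16 (a = -3 + (7 + 12) = -3 + 19 = 16)
R = 14*I*sqrt(3) (R = 2*sqrt(-163 + 16) = 2*sqrt(-147) = 2*(7*I*sqrt(3)) = 14*I*sqrt(3) ≈ 24.249*I)
n = 2 - sqrt(58) (n = 2 - sqrt(((-7 + 8) + 115) - 58) = 2 - sqrt((1 + 115) - 58) = 2 - sqrt(116 - 58) = 2 - sqrt(58) ≈ -5.6158)
(n + R)**2 = ((2 - sqrt(58)) + 14*I*sqrt(3))**2 = (2 - sqrt(58) + 14*I*sqrt(3))**2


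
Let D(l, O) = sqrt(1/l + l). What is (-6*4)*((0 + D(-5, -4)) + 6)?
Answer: -144 - 24*I*sqrt(130)/5 ≈ -144.0 - 54.728*I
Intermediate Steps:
D(l, O) = sqrt(l + 1/l)
(-6*4)*((0 + D(-5, -4)) + 6) = (-6*4)*((0 + sqrt(-5 + 1/(-5))) + 6) = -24*((0 + sqrt(-5 - 1/5)) + 6) = -24*((0 + sqrt(-26/5)) + 6) = -24*((0 + I*sqrt(130)/5) + 6) = -24*(I*sqrt(130)/5 + 6) = -24*(6 + I*sqrt(130)/5) = -144 - 24*I*sqrt(130)/5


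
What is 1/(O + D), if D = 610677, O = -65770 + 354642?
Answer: 1/899549 ≈ 1.1117e-6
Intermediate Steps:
O = 288872
1/(O + D) = 1/(288872 + 610677) = 1/899549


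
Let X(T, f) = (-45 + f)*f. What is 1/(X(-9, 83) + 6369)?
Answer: 1/9523 ≈ 0.00010501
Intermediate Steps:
X(T, f) = f*(-45 + f)
1/(X(-9, 83) + 6369) = 1/(83*(-45 + 83) + 6369) = 1/(83*38 + 6369) = 1/(3154 + 6369) = 1/9523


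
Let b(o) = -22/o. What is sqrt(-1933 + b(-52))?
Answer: 3*I*sqrt(145158)/26 ≈ 43.961*I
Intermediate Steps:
sqrt(-1933 + b(-52)) = sqrt(-1933 - 22/(-52)) = sqrt(-1933 - 22*(-1/52)) = sqrt(-1933 + 11/26) = sqrt(-50247/26) = 3*I*sqrt(145158)/26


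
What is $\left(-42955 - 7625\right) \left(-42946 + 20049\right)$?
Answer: $1158130260$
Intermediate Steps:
$\left(-42955 - 7625\right) \left(-42946 + 20049\right) = \left(-50580\right) \left(-22897\right) = 1158130260$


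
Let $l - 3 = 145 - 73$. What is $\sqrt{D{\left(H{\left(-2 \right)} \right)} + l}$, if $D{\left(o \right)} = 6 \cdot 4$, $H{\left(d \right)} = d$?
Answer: $3 \sqrt{11} \approx 9.9499$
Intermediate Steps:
$l = 75$ ($l = 3 + \left(145 - 73\right) = 3 + 72 = 75$)
$D{\left(o \right)} = 24$
$\sqrt{D{\left(H{\left(-2 \right)} \right)} + l} = \sqrt{24 + 75} = \sqrt{99} = 3 \sqrt{11}$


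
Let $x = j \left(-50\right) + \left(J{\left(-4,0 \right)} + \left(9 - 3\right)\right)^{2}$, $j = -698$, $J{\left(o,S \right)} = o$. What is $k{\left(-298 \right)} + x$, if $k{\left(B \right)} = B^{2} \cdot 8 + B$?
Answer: $745038$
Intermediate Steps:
$k{\left(B \right)} = B + 8 B^{2}$ ($k{\left(B \right)} = 8 B^{2} + B = B + 8 B^{2}$)
$x = 34904$ ($x = \left(-698\right) \left(-50\right) + \left(-4 + \left(9 - 3\right)\right)^{2} = 34900 + \left(-4 + \left(9 - 3\right)\right)^{2} = 34900 + \left(-4 + 6\right)^{2} = 34900 + 2^{2} = 34900 + 4 = 34904$)
$k{\left(-298 \right)} + x = - 298 \left(1 + 8 \left(-298\right)\right) + 34904 = - 298 \left(1 - 2384\right) + 34904 = \left(-298\right) \left(-2383\right) + 34904 = 710134 + 34904 = 745038$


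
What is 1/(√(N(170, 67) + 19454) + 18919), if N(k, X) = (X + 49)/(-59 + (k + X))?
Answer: 1683791/31853910465 - 14*√786226/31853910465 ≈ 5.2470e-5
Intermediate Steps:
N(k, X) = (49 + X)/(-59 + X + k) (N(k, X) = (49 + X)/(-59 + (X + k)) = (49 + X)/(-59 + X + k))
1/(√(N(170, 67) + 19454) + 18919) = 1/(√((49 + 67)/(-59 + 67 + 170) + 19454) + 18919) = 1/(√(116/178 + 19454) + 18919) = 1/(√((1/178)*116 + 19454) + 18919) = 1/(√(58/89 + 19454) + 18919) = 1/(√(1731464/89) + 18919) = 1/(14*√786226/89 + 18919) = 1/(18919 + 14*√786226/89)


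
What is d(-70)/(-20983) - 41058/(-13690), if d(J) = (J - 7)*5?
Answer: 433395332/143628635 ≈ 3.0175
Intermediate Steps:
d(J) = -35 + 5*J (d(J) = (-7 + J)*5 = -35 + 5*J)
d(-70)/(-20983) - 41058/(-13690) = (-35 + 5*(-70))/(-20983) - 41058/(-13690) = (-35 - 350)*(-1/20983) - 41058*(-1/13690) = -385*(-1/20983) + 20529/6845 = 385/20983 + 20529/6845 = 433395332/143628635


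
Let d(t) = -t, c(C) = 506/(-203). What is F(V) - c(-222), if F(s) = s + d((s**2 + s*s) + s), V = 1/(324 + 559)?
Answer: 394522228/158276867 ≈ 2.4926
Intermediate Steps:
c(C) = -506/203 (c(C) = 506*(-1/203) = -506/203)
V = 1/883 ≈ 0.0011325
F(s) = -2*s**2 (F(s) = s - ((s**2 + s*s) + s) = s - ((s**2 + s**2) + s) = s - (2*s**2 + s) = s - (s + 2*s**2) = s + (-s - 2*s**2) = -2*s**2)
F(V) - c(-222) = -2*(1/883)**2 - 1*(-506/203) = -2*1/779689 + 506/203 = -2/779689 + 506/203 = 394522228/158276867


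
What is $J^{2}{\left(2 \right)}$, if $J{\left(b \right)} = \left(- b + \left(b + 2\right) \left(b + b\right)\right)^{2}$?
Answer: $38416$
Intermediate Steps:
$J{\left(b \right)} = \left(- b + 2 b \left(2 + b\right)\right)^{2}$ ($J{\left(b \right)} = \left(- b + \left(2 + b\right) 2 b\right)^{2} = \left(- b + 2 b \left(2 + b\right)\right)^{2}$)
$J^{2}{\left(2 \right)} = \left(2^{2} \left(3 + 2 \cdot 2\right)^{2}\right)^{2} = \left(4 \left(3 + 4\right)^{2}\right)^{2} = \left(4 \cdot 7^{2}\right)^{2} = \left(4 \cdot 49\right)^{2} = 196^{2} = 38416$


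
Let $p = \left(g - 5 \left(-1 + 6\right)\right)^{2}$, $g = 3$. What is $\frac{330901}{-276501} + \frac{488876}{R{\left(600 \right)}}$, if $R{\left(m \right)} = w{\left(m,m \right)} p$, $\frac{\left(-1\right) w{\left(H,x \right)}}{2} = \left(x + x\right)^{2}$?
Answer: $- \frac{38448724718573}{32118356160000} \approx -1.1971$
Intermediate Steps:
$w{\left(H,x \right)} = - 8 x^{2}$ ($w{\left(H,x \right)} = - 2 \left(x + x\right)^{2} = - 2 \left(2 x\right)^{2} = - 2 \cdot 4 x^{2} = - 8 x^{2}$)
$p = 484$ ($p = \left(3 - 5 \left(-1 + 6\right)\right)^{2} = \left(3 - 25\right)^{2} = \left(-22\right)^{2} = 484$)
$R{\left(m \right)} = - 3872 m^{2}$ ($R{\left(m \right)} = - 8 m^{2} \cdot 484 = - 3872 m^{2}$)
$\frac{330901}{-276501} + \frac{488876}{R{\left(600 \right)}} = \frac{330901}{-276501} + \frac{488876}{\left(-3872\right) 600^{2}} = 330901 \left(- \frac{1}{276501}\right) + \frac{488876}{\left(-3872\right) 360000} = - \frac{330901}{276501} + \frac{488876}{-1393920000} = - \frac{330901}{276501} + 488876 \left(- \frac{1}{1393920000}\right) = - \frac{330901}{276501} - \frac{122219}{348480000} = - \frac{38448724718573}{32118356160000}$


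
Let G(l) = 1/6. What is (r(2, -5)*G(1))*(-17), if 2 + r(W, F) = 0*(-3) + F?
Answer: 119/6 ≈ 19.833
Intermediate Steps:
r(W, F) = -2 + F (r(W, F) = -2 + (0*(-3) + F) = -2 + (0 + F) = -2 + F)
G(l) = ⅙ (G(l) = 1*(⅙) = ⅙)
(r(2, -5)*G(1))*(-17) = ((-2 - 5)*(⅙))*(-17) = -7*⅙*(-17) = -7/6*(-17) = 119/6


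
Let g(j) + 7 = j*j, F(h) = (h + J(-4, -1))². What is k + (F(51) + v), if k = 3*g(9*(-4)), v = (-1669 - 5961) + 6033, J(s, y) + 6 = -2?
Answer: 4119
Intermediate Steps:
J(s, y) = -8 (J(s, y) = -6 - 2 = -8)
F(h) = (-8 + h)² (F(h) = (h - 8)² = (-8 + h)²)
v = -1597 (v = -7630 + 6033 = -1597)
g(j) = -7 + j² (g(j) = -7 + j*j = -7 + j²)
k = 3867 (k = 3*(-7 + (9*(-4))²) = 3*(-7 + (-36)²) = 3*(-7 + 1296) = 3*1289 = 3867)
k + (F(51) + v) = 3867 + ((-8 + 51)² - 1597) = 3867 + (43² - 1597) = 3867 + (1849 - 1597) = 3867 + 252 = 4119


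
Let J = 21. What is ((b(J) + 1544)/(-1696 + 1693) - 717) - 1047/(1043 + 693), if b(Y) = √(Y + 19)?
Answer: -6417661/5208 - 2*√10/3 ≈ -1234.4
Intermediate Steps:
b(Y) = √(19 + Y)
((b(J) + 1544)/(-1696 + 1693) - 717) - 1047/(1043 + 693) = ((√(19 + 21) + 1544)/(-1696 + 1693) - 717) - 1047/(1043 + 693) = ((√40 + 1544)/(-3) - 717) - 1047/1736 = ((2*√10 + 1544)*(-⅓) - 717) - 1047*1/1736 = ((1544 + 2*√10)*(-⅓) - 717) - 1047/1736 = ((-1544/3 - 2*√10/3) - 717) - 1047/1736 = (-3695/3 - 2*√10/3) - 1047/1736 = -6417661/5208 - 2*√10/3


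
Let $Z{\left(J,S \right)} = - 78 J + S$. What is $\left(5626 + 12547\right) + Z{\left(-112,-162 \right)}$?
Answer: $26747$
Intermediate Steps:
$Z{\left(J,S \right)} = S - 78 J$
$\left(5626 + 12547\right) + Z{\left(-112,-162 \right)} = \left(5626 + 12547\right) - -8574 = 18173 + \left(-162 + 8736\right) = 18173 + 8574 = 26747$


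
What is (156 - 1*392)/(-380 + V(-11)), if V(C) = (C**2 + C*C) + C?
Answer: 236/149 ≈ 1.5839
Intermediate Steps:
V(C) = C + 2*C**2 (V(C) = (C**2 + C**2) + C = 2*C**2 + C = C + 2*C**2)
(156 - 1*392)/(-380 + V(-11)) = (156 - 1*392)/(-380 - 11*(1 + 2*(-11))) = (156 - 392)/(-380 - 11*(1 - 22)) = -236/(-380 - 11*(-21)) = -236/(-380 + 231) = -236/(-149) = -236*(-1/149) = 236/149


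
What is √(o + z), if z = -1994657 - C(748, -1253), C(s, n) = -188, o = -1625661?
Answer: I*√3620130 ≈ 1902.7*I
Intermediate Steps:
z = -1994469 (z = -1994657 - 1*(-188) = -1994657 + 188 = -1994469)
√(o + z) = √(-1625661 - 1994469) = √(-3620130) = I*√3620130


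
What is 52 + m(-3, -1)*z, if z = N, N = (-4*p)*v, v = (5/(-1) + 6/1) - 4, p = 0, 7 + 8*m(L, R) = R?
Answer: 52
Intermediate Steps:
m(L, R) = -7/8 + R/8
v = -3 (v = (5*(-1) + 6*1) - 4 = (-5 + 6) - 4 = 1 - 4 = -3)
N = 0 (N = -4*0*(-3) = 0*(-3) = 0)
z = 0
52 + m(-3, -1)*z = 52 + (-7/8 + (1/8)*(-1))*0 = 52 + (-7/8 - 1/8)*0 = 52 - 1*0 = 52 + 0 = 52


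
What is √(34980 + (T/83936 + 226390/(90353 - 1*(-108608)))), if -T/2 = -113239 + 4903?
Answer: √748970958463/4627 ≈ 187.04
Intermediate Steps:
T = 216672 (T = -2*(-113239 + 4903) = -2*(-108336) = 216672)
√(34980 + (T/83936 + 226390/(90353 - 1*(-108608)))) = √(34980 + (216672/83936 + 226390/(90353 - 1*(-108608)))) = √(34980 + (216672*(1/83936) + 226390/(90353 + 108608))) = √(34980 + (111/43 + 226390/198961)) = √(34980 + 17209/4627) = √(161869669/4627) = √748970958463/4627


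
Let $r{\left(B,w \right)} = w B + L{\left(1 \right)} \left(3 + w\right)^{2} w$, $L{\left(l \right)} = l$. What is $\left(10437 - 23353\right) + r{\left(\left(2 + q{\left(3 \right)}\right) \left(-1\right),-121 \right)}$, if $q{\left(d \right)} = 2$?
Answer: $-1697236$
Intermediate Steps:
$r{\left(B,w \right)} = B w + w \left(3 + w\right)^{2}$ ($r{\left(B,w \right)} = w B + 1 \left(3 + w\right)^{2} w = B w + \left(3 + w\right)^{2} w = B w + w \left(3 + w\right)^{2}$)
$\left(10437 - 23353\right) + r{\left(\left(2 + q{\left(3 \right)}\right) \left(-1\right),-121 \right)} = \left(10437 - 23353\right) - 121 \left(\left(2 + 2\right) \left(-1\right) + \left(3 - 121\right)^{2}\right) = \left(10437 - 23353\right) - 121 \left(4 \left(-1\right) + \left(-118\right)^{2}\right) = -12916 - 121 \left(-4 + 13924\right) = -12916 - 1684320 = -1697236$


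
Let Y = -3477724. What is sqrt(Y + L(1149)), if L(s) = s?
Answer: 5*I*sqrt(139063) ≈ 1864.6*I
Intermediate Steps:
sqrt(Y + L(1149)) = sqrt(-3477724 + 1149) = sqrt(-3476575) = 5*I*sqrt(139063)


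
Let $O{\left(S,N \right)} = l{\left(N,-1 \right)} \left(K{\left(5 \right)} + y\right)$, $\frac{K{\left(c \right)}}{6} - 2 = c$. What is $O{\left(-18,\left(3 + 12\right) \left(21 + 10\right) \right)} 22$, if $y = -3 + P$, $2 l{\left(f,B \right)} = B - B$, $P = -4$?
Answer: $0$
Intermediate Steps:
$l{\left(f,B \right)} = 0$ ($l{\left(f,B \right)} = \frac{B - B}{2} = \frac{1}{2} \cdot 0 = 0$)
$y = -7$ ($y = -3 - 4 = -7$)
$K{\left(c \right)} = 12 + 6 c$
$O{\left(S,N \right)} = 0$ ($O{\left(S,N \right)} = 0 \left(\left(12 + 6 \cdot 5\right) - 7\right) = 0 \left(\left(12 + 30\right) - 7\right) = 0 \left(42 - 7\right) = 0 \cdot 35 = 0$)
$O{\left(-18,\left(3 + 12\right) \left(21 + 10\right) \right)} 22 = 0 \cdot 22 = 0$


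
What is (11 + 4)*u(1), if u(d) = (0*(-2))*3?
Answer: 0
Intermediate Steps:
u(d) = 0 (u(d) = 0*3 = 0)
(11 + 4)*u(1) = (11 + 4)*0 = 15*0 = 0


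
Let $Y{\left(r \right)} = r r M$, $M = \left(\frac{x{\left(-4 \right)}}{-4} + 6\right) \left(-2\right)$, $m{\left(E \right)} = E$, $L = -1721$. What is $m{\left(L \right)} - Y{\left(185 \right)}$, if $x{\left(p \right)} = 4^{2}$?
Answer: $135179$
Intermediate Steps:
$x{\left(p \right)} = 16$
$M = -4$ ($M = \left(\frac{16}{-4} + 6\right) \left(-2\right) = \left(16 \left(- \frac{1}{4}\right) + 6\right) \left(-2\right) = \left(-4 + 6\right) \left(-2\right) = 2 \left(-2\right) = -4$)
$Y{\left(r \right)} = - 4 r^{2}$ ($Y{\left(r \right)} = r r \left(-4\right) = r^{2} \left(-4\right) = - 4 r^{2}$)
$m{\left(L \right)} - Y{\left(185 \right)} = -1721 - - 4 \cdot 185^{2} = -1721 - \left(-4\right) 34225 = -1721 - -136900 = -1721 + 136900 = 135179$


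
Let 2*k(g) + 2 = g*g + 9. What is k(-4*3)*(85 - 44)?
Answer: 6191/2 ≈ 3095.5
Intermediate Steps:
k(g) = 7/2 + g**2/2 (k(g) = -1 + (g*g + 9)/2 = -1 + (g**2 + 9)/2 = -1 + (9 + g**2)/2 = -1 + (9/2 + g**2/2) = 7/2 + g**2/2)
k(-4*3)*(85 - 44) = (7/2 + (-4*3)**2/2)*(85 - 44) = (7/2 + (1/2)*(-12)**2)*41 = (7/2 + (1/2)*144)*41 = (7/2 + 72)*41 = (151/2)*41 = 6191/2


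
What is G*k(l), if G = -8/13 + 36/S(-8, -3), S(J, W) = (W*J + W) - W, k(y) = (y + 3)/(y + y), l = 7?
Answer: 115/182 ≈ 0.63187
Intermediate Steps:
k(y) = (3 + y)/(2*y) (k(y) = (3 + y)/((2*y)) = (3 + y)*(1/(2*y)) = (3 + y)/(2*y))
S(J, W) = J*W (S(J, W) = (J*W + W) - W = (W + J*W) - W = J*W)
G = 23/26 (G = -8/13 + 36/((-8*(-3))) = -8*1/13 + 36/24 = -8/13 + 36*(1/24) = -8/13 + 3/2 = 23/26 ≈ 0.88461)
G*k(l) = 23*((½)*(3 + 7)/7)/26 = 23*((½)*(⅐)*10)/26 = (23/26)*(5/7) = 115/182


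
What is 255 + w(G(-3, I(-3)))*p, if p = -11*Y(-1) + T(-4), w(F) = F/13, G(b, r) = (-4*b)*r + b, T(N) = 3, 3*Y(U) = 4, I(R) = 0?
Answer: 3350/13 ≈ 257.69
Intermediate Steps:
Y(U) = 4/3 (Y(U) = (⅓)*4 = 4/3)
G(b, r) = b - 4*b*r (G(b, r) = -4*b*r + b = b - 4*b*r)
w(F) = F/13 (w(F) = F*(1/13) = F/13)
p = -35/3 (p = -11*4/3 + 3 = -44/3 + 3 = -35/3 ≈ -11.667)
255 + w(G(-3, I(-3)))*p = 255 + ((-3*(1 - 4*0))/13)*(-35/3) = 255 + ((-3*(1 + 0))/13)*(-35/3) = 255 + ((-3*1)/13)*(-35/3) = 255 + ((1/13)*(-3))*(-35/3) = 255 - 3/13*(-35/3) = 255 + 35/13 = 3350/13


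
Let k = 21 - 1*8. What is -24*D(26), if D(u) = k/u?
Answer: -12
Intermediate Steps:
k = 13 (k = 21 - 8 = 13)
D(u) = 13/u
-24*D(26) = -312/26 = -24*½ = -12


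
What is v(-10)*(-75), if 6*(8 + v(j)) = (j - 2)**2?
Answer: -1200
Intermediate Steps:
v(j) = -8 + (-2 + j)**2/6 (v(j) = -8 + (j - 2)**2/6 = -8 + (-2 + j)**2/6)
v(-10)*(-75) = (-8 + (-2 - 10)**2/6)*(-75) = (-8 + (1/6)*(-12)**2)*(-75) = (-8 + (1/6)*144)*(-75) = (-8 + 24)*(-75) = 16*(-75) = -1200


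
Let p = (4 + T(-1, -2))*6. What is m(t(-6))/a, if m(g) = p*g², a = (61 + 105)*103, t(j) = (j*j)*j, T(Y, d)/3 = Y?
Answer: 139968/8549 ≈ 16.372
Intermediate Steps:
T(Y, d) = 3*Y
t(j) = j³ (t(j) = j²*j = j³)
p = 6 (p = (4 + 3*(-1))*6 = (4 - 3)*6 = 1*6 = 6)
a = 17098 (a = 166*103 = 17098)
m(g) = 6*g²
m(t(-6))/a = (6*((-6)³)²)/17098 = (6*(-216)²)*(1/17098) = (6*46656)*(1/17098) = 279936*(1/17098) = 139968/8549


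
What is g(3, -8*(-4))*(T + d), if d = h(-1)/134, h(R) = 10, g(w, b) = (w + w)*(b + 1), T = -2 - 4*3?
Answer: -184734/67 ≈ -2757.2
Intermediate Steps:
T = -14 (T = -2 - 12 = -14)
g(w, b) = 2*w*(1 + b) (g(w, b) = (2*w)*(1 + b) = 2*w*(1 + b))
d = 5/67 (d = 10/134 = 10*(1/134) = 5/67 ≈ 0.074627)
g(3, -8*(-4))*(T + d) = (2*3*(1 - 8*(-4)))*(-14 + 5/67) = (2*3*(1 + 32))*(-933/67) = (2*3*33)*(-933/67) = 198*(-933/67) = -184734/67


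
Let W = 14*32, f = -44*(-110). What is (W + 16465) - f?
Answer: 12073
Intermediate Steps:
f = 4840
W = 448
(W + 16465) - f = (448 + 16465) - 1*4840 = 16913 - 4840 = 12073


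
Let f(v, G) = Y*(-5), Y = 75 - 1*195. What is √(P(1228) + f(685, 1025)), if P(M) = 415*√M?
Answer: √(600 + 830*√307) ≈ 123.06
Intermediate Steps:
Y = -120 (Y = 75 - 195 = -120)
f(v, G) = 600 (f(v, G) = -120*(-5) = 600)
√(P(1228) + f(685, 1025)) = √(415*√1228 + 600) = √(415*(2*√307) + 600) = √(830*√307 + 600) = √(600 + 830*√307)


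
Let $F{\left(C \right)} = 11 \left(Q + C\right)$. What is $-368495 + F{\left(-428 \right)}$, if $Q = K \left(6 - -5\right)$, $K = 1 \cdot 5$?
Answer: $-372598$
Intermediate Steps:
$K = 5$
$Q = 55$ ($Q = 5 \left(6 - -5\right) = 5 \left(6 + 5\right) = 5 \cdot 11 = 55$)
$F{\left(C \right)} = 605 + 11 C$ ($F{\left(C \right)} = 11 \left(55 + C\right) = 605 + 11 C$)
$-368495 + F{\left(-428 \right)} = -368495 + \left(605 + 11 \left(-428\right)\right) = -368495 + \left(605 - 4708\right) = -368495 - 4103 = -372598$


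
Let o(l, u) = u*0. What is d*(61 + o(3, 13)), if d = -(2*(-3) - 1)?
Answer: 427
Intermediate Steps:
o(l, u) = 0
d = 7 (d = -(-6 - 1) = -1*(-7) = 7)
d*(61 + o(3, 13)) = 7*(61 + 0) = 7*61 = 427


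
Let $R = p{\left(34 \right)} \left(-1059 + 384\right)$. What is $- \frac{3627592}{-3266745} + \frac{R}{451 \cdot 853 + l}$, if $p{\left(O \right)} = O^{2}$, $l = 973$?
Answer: $- \frac{287491487827}{314976286155} \approx -0.91274$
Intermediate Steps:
$R = -780300$ ($R = 34^{2} \left(-1059 + 384\right) = 1156 \left(-675\right) = -780300$)
$- \frac{3627592}{-3266745} + \frac{R}{451 \cdot 853 + l} = - \frac{3627592}{-3266745} - \frac{780300}{451 \cdot 853 + 973} = \left(-3627592\right) \left(- \frac{1}{3266745}\right) - \frac{780300}{384703 + 973} = \frac{3627592}{3266745} - \frac{780300}{385676} = \frac{3627592}{3266745} - \frac{195075}{96419} = - \frac{287491487827}{314976286155}$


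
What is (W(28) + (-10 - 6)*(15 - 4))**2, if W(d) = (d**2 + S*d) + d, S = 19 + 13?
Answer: 2347024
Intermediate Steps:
S = 32
W(d) = d**2 + 33*d (W(d) = (d**2 + 32*d) + d = d**2 + 33*d)
(W(28) + (-10 - 6)*(15 - 4))**2 = (28*(33 + 28) + (-10 - 6)*(15 - 4))**2 = (28*61 - 16*11)**2 = (1708 - 176)**2 = 1532**2 = 2347024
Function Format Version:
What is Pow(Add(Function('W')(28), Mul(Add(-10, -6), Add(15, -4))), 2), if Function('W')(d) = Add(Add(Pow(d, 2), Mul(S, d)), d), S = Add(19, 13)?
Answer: 2347024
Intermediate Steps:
S = 32
Function('W')(d) = Add(Pow(d, 2), Mul(33, d)) (Function('W')(d) = Add(Add(Pow(d, 2), Mul(32, d)), d) = Add(Pow(d, 2), Mul(33, d)))
Pow(Add(Function('W')(28), Mul(Add(-10, -6), Add(15, -4))), 2) = Pow(Add(Mul(28, Add(33, 28)), Mul(Add(-10, -6), Add(15, -4))), 2) = Pow(Add(Mul(28, 61), Mul(-16, 11)), 2) = Pow(Add(1708, -176), 2) = Pow(1532, 2) = 2347024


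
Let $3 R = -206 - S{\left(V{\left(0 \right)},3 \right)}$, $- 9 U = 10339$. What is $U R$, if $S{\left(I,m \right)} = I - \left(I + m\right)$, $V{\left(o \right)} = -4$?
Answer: $\frac{2098817}{27} \approx 77734.0$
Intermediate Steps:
$U = - \frac{10339}{9}$ ($U = \left(- \frac{1}{9}\right) 10339 = - \frac{10339}{9} \approx -1148.8$)
$S{\left(I,m \right)} = - m$ ($S{\left(I,m \right)} = I - \left(I + m\right) = - m$)
$R = - \frac{203}{3}$ ($R = \frac{-206 - \left(-1\right) 3}{3} = \frac{-206 - -3}{3} = \frac{-206 + 3}{3} = \frac{1}{3} \left(-203\right) = - \frac{203}{3} \approx -67.667$)
$U R = \left(- \frac{10339}{9}\right) \left(- \frac{203}{3}\right) = \frac{2098817}{27}$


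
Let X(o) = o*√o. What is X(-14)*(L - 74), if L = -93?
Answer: 2338*I*√14 ≈ 8748.0*I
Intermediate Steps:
X(o) = o^(3/2)
X(-14)*(L - 74) = (-14)^(3/2)*(-93 - 74) = -14*I*√14*(-167) = 2338*I*√14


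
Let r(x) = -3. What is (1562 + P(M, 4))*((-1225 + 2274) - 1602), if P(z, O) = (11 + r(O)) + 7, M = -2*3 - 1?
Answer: -872081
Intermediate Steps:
M = -7 (M = -6 - 1 = -7)
P(z, O) = 15 (P(z, O) = (11 - 3) + 7 = 8 + 7 = 15)
(1562 + P(M, 4))*((-1225 + 2274) - 1602) = (1562 + 15)*((-1225 + 2274) - 1602) = 1577*(1049 - 1602) = 1577*(-553) = -872081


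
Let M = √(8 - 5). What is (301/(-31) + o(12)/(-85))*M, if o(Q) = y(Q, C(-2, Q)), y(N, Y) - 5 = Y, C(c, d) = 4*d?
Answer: -27228*√3/2635 ≈ -17.898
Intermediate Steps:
y(N, Y) = 5 + Y
o(Q) = 5 + 4*Q
M = √3 ≈ 1.7320
(301/(-31) + o(12)/(-85))*M = (301/(-31) + (5 + 4*12)/(-85))*√3 = (301*(-1/31) + (5 + 48)*(-1/85))*√3 = (-301/31 + 53*(-1/85))*√3 = (-301/31 - 53/85)*√3 = -27228*√3/2635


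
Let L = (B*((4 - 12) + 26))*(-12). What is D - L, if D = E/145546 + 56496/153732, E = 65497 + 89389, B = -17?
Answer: -3422052146259/932294903 ≈ -3670.6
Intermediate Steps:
E = 154886
L = 3672 (L = -17*((4 - 12) + 26)*(-12) = -17*(-8 + 26)*(-12) = -17*18*(-12) = -306*(-12) = 3672)
D = 1334737557/932294903 (D = 154886/145546 + 56496/153732 = 154886*(1/145546) + 56496*(1/153732) = 77443/72773 + 4708/12811 = 1334737557/932294903 ≈ 1.4317)
D - L = 1334737557/932294903 - 1*3672 = 1334737557/932294903 - 3672 = -3422052146259/932294903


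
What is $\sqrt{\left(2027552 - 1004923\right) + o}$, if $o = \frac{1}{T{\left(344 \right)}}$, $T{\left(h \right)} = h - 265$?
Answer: $\frac{2 \sqrt{1595556917}}{79} \approx 1011.3$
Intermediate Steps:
$T{\left(h \right)} = -265 + h$
$o = \frac{1}{79}$ ($o = \frac{1}{-265 + 344} = \frac{1}{79} \approx 0.012658$)
$\sqrt{\left(2027552 - 1004923\right) + o} = \sqrt{\left(2027552 - 1004923\right) + \frac{1}{79}} = \sqrt{1022629 + \frac{1}{79}} = \sqrt{\frac{80787692}{79}} = \frac{2 \sqrt{1595556917}}{79}$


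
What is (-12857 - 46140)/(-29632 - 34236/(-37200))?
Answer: 182890700/91856347 ≈ 1.9911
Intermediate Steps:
(-12857 - 46140)/(-29632 - 34236/(-37200)) = -58997/(-29632 - 34236*(-1/37200)) = -58997/(-29632 + 2853/3100) = -58997/(-91856347/3100) = -58997*(-3100/91856347) = 182890700/91856347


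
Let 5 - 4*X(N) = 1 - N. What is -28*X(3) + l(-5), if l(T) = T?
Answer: -54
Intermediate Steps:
X(N) = 1 + N/4 (X(N) = 5/4 - (1 - N)/4 = 5/4 + (-¼ + N/4) = 1 + N/4)
-28*X(3) + l(-5) = -28*(1 + (¼)*3) - 5 = -28*(1 + ¾) - 5 = -28*7/4 - 5 = -49 - 5 = -54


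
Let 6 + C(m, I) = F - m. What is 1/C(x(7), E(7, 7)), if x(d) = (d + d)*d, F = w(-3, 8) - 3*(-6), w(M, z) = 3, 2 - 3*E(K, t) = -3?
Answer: -1/83 ≈ -0.012048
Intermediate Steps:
E(K, t) = 5/3 (E(K, t) = 2/3 - 1/3*(-3) = 2/3 + 1 = 5/3)
F = 21 (F = 3 - 3*(-6) = 3 + 18 = 21)
x(d) = 2*d**2 (x(d) = (2*d)*d = 2*d**2)
C(m, I) = 15 - m (C(m, I) = -6 + (21 - m) = 15 - m)
1/C(x(7), E(7, 7)) = 1/(15 - 2*7**2) = 1/(15 - 2*49) = 1/(15 - 1*98) = 1/(15 - 98) = 1/(-83) = -1/83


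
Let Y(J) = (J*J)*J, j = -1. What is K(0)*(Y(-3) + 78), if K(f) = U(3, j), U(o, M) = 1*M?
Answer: -51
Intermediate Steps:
U(o, M) = M
Y(J) = J³ (Y(J) = J²*J = J³)
K(f) = -1
K(0)*(Y(-3) + 78) = -((-3)³ + 78) = -(-27 + 78) = -1*51 = -51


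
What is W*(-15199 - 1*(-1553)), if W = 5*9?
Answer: -614070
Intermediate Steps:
W = 45
W*(-15199 - 1*(-1553)) = 45*(-15199 - 1*(-1553)) = 45*(-15199 + 1553) = 45*(-13646) = -614070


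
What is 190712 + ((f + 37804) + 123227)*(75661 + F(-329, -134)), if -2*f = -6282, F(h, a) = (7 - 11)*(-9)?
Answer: 12427518596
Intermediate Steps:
F(h, a) = 36 (F(h, a) = -4*(-9) = 36)
f = 3141 (f = -1/2*(-6282) = 3141)
190712 + ((f + 37804) + 123227)*(75661 + F(-329, -134)) = 190712 + ((3141 + 37804) + 123227)*(75661 + 36) = 190712 + (40945 + 123227)*75697 = 190712 + 164172*75697 = 190712 + 12427327884 = 12427518596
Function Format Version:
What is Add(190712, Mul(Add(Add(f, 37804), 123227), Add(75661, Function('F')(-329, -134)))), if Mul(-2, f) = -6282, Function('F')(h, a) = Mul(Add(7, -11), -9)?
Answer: 12427518596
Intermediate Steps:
Function('F')(h, a) = 36 (Function('F')(h, a) = Mul(-4, -9) = 36)
f = 3141 (f = Mul(Rational(-1, 2), -6282) = 3141)
Add(190712, Mul(Add(Add(f, 37804), 123227), Add(75661, Function('F')(-329, -134)))) = Add(190712, Mul(Add(Add(3141, 37804), 123227), Add(75661, 36))) = Add(190712, Mul(Add(40945, 123227), 75697)) = Add(190712, Mul(164172, 75697)) = Add(190712, 12427327884) = 12427518596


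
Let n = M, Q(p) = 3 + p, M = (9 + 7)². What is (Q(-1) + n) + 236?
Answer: 494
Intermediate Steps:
M = 256 (M = 16² = 256)
n = 256
(Q(-1) + n) + 236 = ((3 - 1) + 256) + 236 = (2 + 256) + 236 = 258 + 236 = 494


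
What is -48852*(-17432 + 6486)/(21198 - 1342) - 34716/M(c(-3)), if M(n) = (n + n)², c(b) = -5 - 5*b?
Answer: 3331316811/124100 ≈ 26844.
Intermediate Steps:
M(n) = 4*n² (M(n) = (2*n)² = 4*n²)
-48852*(-17432 + 6486)/(21198 - 1342) - 34716/M(c(-3)) = -48852*(-17432 + 6486)/(21198 - 1342) - 34716*1/(4*(-5 - 5*(-3))²) = -48852/(19856/(-10946)) - 34716*1/(4*(-5 + 15)²) = -48852/(19856*(-1/10946)) - 34716/(4*10²) = -48852/(-9928/5473) - 34716/(4*100) = -48852*(-5473/9928) - 34716/400 = 66841749/2482 - 34716*1/400 = 66841749/2482 - 8679/100 = 3331316811/124100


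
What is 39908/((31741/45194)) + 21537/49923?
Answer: 10004657093357/176067327 ≈ 56823.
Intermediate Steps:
39908/((31741/45194)) + 21537/49923 = 39908/((31741*(1/45194))) + 21537*(1/49923) = 39908/(31741/45194) + 2393/5547 = 39908*(45194/31741) + 2393/5547 = 1803602152/31741 + 2393/5547 = 10004657093357/176067327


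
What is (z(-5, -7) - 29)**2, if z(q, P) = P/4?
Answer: 15129/16 ≈ 945.56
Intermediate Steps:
z(q, P) = P/4 (z(q, P) = P*(1/4) = P/4)
(z(-5, -7) - 29)**2 = ((1/4)*(-7) - 29)**2 = (-7/4 - 29)**2 = (-123/4)**2 = 15129/16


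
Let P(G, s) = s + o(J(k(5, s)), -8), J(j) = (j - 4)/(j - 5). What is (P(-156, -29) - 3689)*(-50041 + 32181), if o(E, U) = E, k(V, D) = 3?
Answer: 66394550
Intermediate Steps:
J(j) = (-4 + j)/(-5 + j)
P(G, s) = 1/2 + s (P(G, s) = s + (-4 + 3)/(-5 + 3) = s - 1/(-2) = s - 1/2*(-1) = s + 1/2 = 1/2 + s)
(P(-156, -29) - 3689)*(-50041 + 32181) = ((1/2 - 29) - 3689)*(-50041 + 32181) = (-57/2 - 3689)*(-17860) = -7435/2*(-17860) = 66394550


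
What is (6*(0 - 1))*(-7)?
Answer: 42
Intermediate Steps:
(6*(0 - 1))*(-7) = (6*(-1))*(-7) = -6*(-7) = 42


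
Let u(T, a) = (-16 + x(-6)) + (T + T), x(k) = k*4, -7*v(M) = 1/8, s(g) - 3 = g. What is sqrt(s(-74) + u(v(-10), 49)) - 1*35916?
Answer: -35916 + I*sqrt(21763)/14 ≈ -35916.0 + 10.537*I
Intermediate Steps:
s(g) = 3 + g
v(M) = -1/56 (v(M) = -1/7/8 = -1/7*1/8 = -1/56)
x(k) = 4*k
u(T, a) = -40 + 2*T (u(T, a) = (-16 + 4*(-6)) + (T + T) = (-16 - 24) + 2*T = -40 + 2*T)
sqrt(s(-74) + u(v(-10), 49)) - 1*35916 = sqrt((3 - 74) + (-40 + 2*(-1/56))) - 1*35916 = sqrt(-71 + (-40 - 1/28)) - 35916 = sqrt(-71 - 1121/28) - 35916 = sqrt(-3109/28) - 35916 = I*sqrt(21763)/14 - 35916 = -35916 + I*sqrt(21763)/14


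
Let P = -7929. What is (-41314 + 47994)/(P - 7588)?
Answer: -6680/15517 ≈ -0.43050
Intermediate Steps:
(-41314 + 47994)/(P - 7588) = (-41314 + 47994)/(-7929 - 7588) = 6680/(-15517) = 6680*(-1/15517) = -6680/15517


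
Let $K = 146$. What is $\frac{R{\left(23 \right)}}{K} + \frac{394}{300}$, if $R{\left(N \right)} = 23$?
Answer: $\frac{8053}{5475} \approx 1.4709$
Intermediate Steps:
$\frac{R{\left(23 \right)}}{K} + \frac{394}{300} = \frac{23}{146} + \frac{394}{300} = 23 \cdot \frac{1}{146} + 394 \cdot \frac{1}{300} = \frac{23}{146} + \frac{197}{150} = \frac{8053}{5475}$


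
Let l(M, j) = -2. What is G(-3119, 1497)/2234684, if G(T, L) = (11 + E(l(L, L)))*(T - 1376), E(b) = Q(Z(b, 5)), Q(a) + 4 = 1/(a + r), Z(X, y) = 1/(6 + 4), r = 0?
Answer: -4495/131452 ≈ -0.034195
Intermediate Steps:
Z(X, y) = 1/10
Q(a) = -4 + 1/a (Q(a) = -4 + 1/(a + 0) = -4 + 1/a)
E(b) = 6 (E(b) = -4 + 1/(1/10) = -4 + 10 = 6)
G(T, L) = -23392 + 17*T (G(T, L) = (11 + 6)*(T - 1376) = 17*(-1376 + T) = -23392 + 17*T)
G(-3119, 1497)/2234684 = (-23392 + 17*(-3119))/2234684 = (-23392 - 53023)*(1/2234684) = -76415*1/2234684 = -4495/131452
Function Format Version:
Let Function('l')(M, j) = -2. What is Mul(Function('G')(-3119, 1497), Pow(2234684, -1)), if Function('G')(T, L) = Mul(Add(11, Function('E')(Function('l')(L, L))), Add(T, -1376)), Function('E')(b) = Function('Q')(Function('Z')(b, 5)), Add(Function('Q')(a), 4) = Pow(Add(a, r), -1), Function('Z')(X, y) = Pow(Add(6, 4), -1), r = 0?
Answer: Rational(-4495, 131452) ≈ -0.034195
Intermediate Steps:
Function('Z')(X, y) = Rational(1, 10) (Function('Z')(X, y) = Pow(10, -1) = Rational(1, 10))
Function('Q')(a) = Add(-4, Pow(a, -1)) (Function('Q')(a) = Add(-4, Pow(Add(a, 0), -1)) = Add(-4, Pow(a, -1)))
Function('E')(b) = 6 (Function('E')(b) = Add(-4, Pow(Rational(1, 10), -1)) = Add(-4, 10) = 6)
Function('G')(T, L) = Add(-23392, Mul(17, T)) (Function('G')(T, L) = Mul(Add(11, 6), Add(T, -1376)) = Mul(17, Add(-1376, T)) = Add(-23392, Mul(17, T)))
Mul(Function('G')(-3119, 1497), Pow(2234684, -1)) = Mul(Add(-23392, Mul(17, -3119)), Pow(2234684, -1)) = Mul(Add(-23392, -53023), Rational(1, 2234684)) = Mul(-76415, Rational(1, 2234684)) = Rational(-4495, 131452)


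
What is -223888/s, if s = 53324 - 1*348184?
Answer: 55972/73715 ≈ 0.75930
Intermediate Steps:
s = -294860 (s = 53324 - 348184 = -294860)
-223888/s = -223888/(-294860) = -223888*(-1/294860) = 55972/73715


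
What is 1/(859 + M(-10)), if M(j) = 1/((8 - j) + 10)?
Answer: 28/24053 ≈ 0.0011641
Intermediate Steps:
M(j) = 1/(18 - j)
1/(859 + M(-10)) = 1/(859 - 1/(-18 - 10)) = 1/(859 - 1/(-28)) = 1/(859 - 1*(-1/28)) = 1/(859 + 1/28) = 1/(24053/28) = 28/24053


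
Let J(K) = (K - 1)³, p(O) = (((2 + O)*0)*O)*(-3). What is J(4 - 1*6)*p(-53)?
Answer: 0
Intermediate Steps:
p(O) = 0 (p(O) = (0*O)*(-3) = 0*(-3) = 0)
J(K) = (-1 + K)³
J(4 - 1*6)*p(-53) = (-1 + (4 - 1*6))³*0 = (-1 + (4 - 6))³*0 = (-1 - 2)³*0 = (-3)³*0 = -27*0 = 0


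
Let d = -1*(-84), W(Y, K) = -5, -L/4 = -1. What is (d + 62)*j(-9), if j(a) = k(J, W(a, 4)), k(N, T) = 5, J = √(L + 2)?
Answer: 730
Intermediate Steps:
L = 4 (L = -4*(-1) = 4)
d = 84
J = √6 (J = √(4 + 2) = √6 ≈ 2.4495)
j(a) = 5
(d + 62)*j(-9) = (84 + 62)*5 = 146*5 = 730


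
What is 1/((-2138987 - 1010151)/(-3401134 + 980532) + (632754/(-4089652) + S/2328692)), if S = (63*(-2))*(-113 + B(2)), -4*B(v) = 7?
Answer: 5763174929340545192/6641835322271636785 ≈ 0.86771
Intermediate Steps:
B(v) = -7/4 (B(v) = -1/4*7 = -7/4)
S = 28917/2 (S = (63*(-2))*(-113 - 7/4) = -126*(-459/4) = 28917/2 ≈ 14459.)
1/((-2138987 - 1010151)/(-3401134 + 980532) + (632754/(-4089652) + S/2328692)) = 1/((-2138987 - 1010151)/(-3401134 + 980532) + (632754/(-4089652) + (28917/2)/2328692)) = 1/(-3149138/(-2420602) + (632754*(-1/4089652) + (28917/2)*(1/2328692))) = 1/(-3149138*(-1/2420602) + (-316377/2044826 + 28917/4657384)) = 1/(1574569/1210301 - 707179472163/4761769947592) = 1/(6641835322271636785/5763174929340545192) = 5763174929340545192/6641835322271636785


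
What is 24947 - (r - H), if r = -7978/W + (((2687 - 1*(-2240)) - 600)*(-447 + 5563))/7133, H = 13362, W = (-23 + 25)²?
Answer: 530695867/14266 ≈ 37200.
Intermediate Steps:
W = 4 (W = 2² = 4)
r = 15820327/14266 (r = -7978/4 + (((2687 - 1*(-2240)) - 600)*(-447 + 5563))/7133 = -7978*¼ + (((2687 + 2240) - 600)*5116)*(1/7133) = -3989/2 + ((4927 - 600)*5116)*(1/7133) = -3989/2 + (4327*5116)*(1/7133) = -3989/2 + 22136932*(1/7133) = -3989/2 + 22136932/7133 = 15820327/14266 ≈ 1109.0)
24947 - (r - H) = 24947 - (15820327/14266 - 1*13362) = 24947 - (15820327/14266 - 13362) = 24947 - 1*(-174801965/14266) = 24947 + 174801965/14266 = 530695867/14266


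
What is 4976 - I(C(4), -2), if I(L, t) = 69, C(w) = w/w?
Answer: 4907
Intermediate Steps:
C(w) = 1
4976 - I(C(4), -2) = 4976 - 1*69 = 4976 - 69 = 4907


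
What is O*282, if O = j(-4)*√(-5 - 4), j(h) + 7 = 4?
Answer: -2538*I ≈ -2538.0*I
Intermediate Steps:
j(h) = -3 (j(h) = -7 + 4 = -3)
O = -9*I (O = -3*√(-5 - 4) = -9*I ≈ -9.0*I)
O*282 = -9*I*282 = -2538*I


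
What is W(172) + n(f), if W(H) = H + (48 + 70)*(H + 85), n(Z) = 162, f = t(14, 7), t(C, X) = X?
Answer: 30660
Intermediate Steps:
f = 7
W(H) = 10030 + 119*H (W(H) = H + 118*(85 + H) = H + (10030 + 118*H) = 10030 + 119*H)
W(172) + n(f) = (10030 + 119*172) + 162 = (10030 + 20468) + 162 = 30498 + 162 = 30660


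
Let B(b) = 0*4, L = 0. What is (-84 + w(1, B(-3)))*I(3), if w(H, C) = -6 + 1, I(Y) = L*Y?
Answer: 0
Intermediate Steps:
B(b) = 0
I(Y) = 0 (I(Y) = 0*Y = 0)
w(H, C) = -5
(-84 + w(1, B(-3)))*I(3) = (-84 - 5)*0 = -89*0 = 0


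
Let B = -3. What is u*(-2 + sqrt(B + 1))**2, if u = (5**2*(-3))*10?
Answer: -1500 + 3000*I*sqrt(2) ≈ -1500.0 + 4242.6*I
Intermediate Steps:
u = -750 (u = (25*(-3))*10 = -75*10 = -750)
u*(-2 + sqrt(B + 1))**2 = -750*(-2 + sqrt(-3 + 1))**2 = -750*(-2 + sqrt(-2))**2 = -750*(-2 + I*sqrt(2))**2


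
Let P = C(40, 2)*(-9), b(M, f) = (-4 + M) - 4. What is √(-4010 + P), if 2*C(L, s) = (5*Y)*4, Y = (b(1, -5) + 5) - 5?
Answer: 26*I*√5 ≈ 58.138*I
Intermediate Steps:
b(M, f) = -8 + M
Y = -7 (Y = ((-8 + 1) + 5) - 5 = (-7 + 5) - 5 = -2 - 5 = -7)
C(L, s) = -70 (C(L, s) = ((5*(-7))*4)/2 = (-35*4)/2 = (½)*(-140) = -70)
P = 630 (P = -70*(-9) = 630)
√(-4010 + P) = √(-4010 + 630) = √(-3380) = 26*I*√5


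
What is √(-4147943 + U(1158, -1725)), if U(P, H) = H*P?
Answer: I*√6145493 ≈ 2479.0*I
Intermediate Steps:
√(-4147943 + U(1158, -1725)) = √(-4147943 - 1725*1158) = √(-4147943 - 1997550) = √(-6145493) = I*√6145493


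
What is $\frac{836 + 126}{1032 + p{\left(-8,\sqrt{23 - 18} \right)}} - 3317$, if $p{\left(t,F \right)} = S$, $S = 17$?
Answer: $- \frac{3478571}{1049} \approx -3316.1$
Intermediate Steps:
$p{\left(t,F \right)} = 17$
$\frac{836 + 126}{1032 + p{\left(-8,\sqrt{23 - 18} \right)}} - 3317 = \frac{836 + 126}{1032 + 17} - 3317 = \frac{962}{1049} - 3317 = - \frac{3478571}{1049}$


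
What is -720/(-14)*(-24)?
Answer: -8640/7 ≈ -1234.3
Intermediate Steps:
-720/(-14)*(-24) = -720*(-1)/14*(-24) = -36*(-10/7)*(-24) = (360/7)*(-24) = -8640/7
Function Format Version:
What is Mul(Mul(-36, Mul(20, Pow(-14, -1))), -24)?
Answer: Rational(-8640, 7) ≈ -1234.3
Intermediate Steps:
Mul(Mul(-36, Mul(20, Pow(-14, -1))), -24) = Mul(Mul(-36, Mul(20, Rational(-1, 14))), -24) = Mul(Mul(-36, Rational(-10, 7)), -24) = Mul(Rational(360, 7), -24) = Rational(-8640, 7)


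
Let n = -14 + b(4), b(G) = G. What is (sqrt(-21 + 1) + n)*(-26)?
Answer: 260 - 52*I*sqrt(5) ≈ 260.0 - 116.28*I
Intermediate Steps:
n = -10 (n = -14 + 4 = -10)
(sqrt(-21 + 1) + n)*(-26) = (sqrt(-21 + 1) - 10)*(-26) = (sqrt(-20) - 10)*(-26) = (2*I*sqrt(5) - 10)*(-26) = (-10 + 2*I*sqrt(5))*(-26) = 260 - 52*I*sqrt(5)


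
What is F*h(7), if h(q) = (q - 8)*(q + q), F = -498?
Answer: 6972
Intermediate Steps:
h(q) = 2*q*(-8 + q) (h(q) = (-8 + q)*(2*q) = 2*q*(-8 + q))
F*h(7) = -996*7*(-8 + 7) = -996*7*(-1) = -498*(-14) = 6972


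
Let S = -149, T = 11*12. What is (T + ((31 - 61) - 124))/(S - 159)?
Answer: 1/14 ≈ 0.071429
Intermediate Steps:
T = 132
(T + ((31 - 61) - 124))/(S - 159) = (132 + ((31 - 61) - 124))/(-149 - 159) = (132 + (-30 - 124))/(-308) = (132 - 154)*(-1/308) = -22*(-1/308) = 1/14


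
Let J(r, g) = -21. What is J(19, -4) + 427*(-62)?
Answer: -26495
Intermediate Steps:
J(19, -4) + 427*(-62) = -21 + 427*(-62) = -21 - 26474 = -26495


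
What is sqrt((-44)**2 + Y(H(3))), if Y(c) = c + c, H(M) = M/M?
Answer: sqrt(1938) ≈ 44.023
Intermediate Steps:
H(M) = 1
Y(c) = 2*c
sqrt((-44)**2 + Y(H(3))) = sqrt((-44)**2 + 2*1) = sqrt(1936 + 2) = sqrt(1938)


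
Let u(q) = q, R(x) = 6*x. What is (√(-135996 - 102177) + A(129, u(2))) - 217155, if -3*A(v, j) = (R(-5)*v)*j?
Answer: -214575 + I*√238173 ≈ -2.1458e+5 + 488.03*I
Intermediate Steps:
A(v, j) = 10*j*v (A(v, j) = -(6*(-5))*v*j/3 = -(-30*v)*j/3 = -(-10)*j*v = 10*j*v)
(√(-135996 - 102177) + A(129, u(2))) - 217155 = (√(-135996 - 102177) + 10*2*129) - 217155 = (√(-238173) + 2580) - 217155 = (I*√238173 + 2580) - 217155 = (2580 + I*√238173) - 217155 = -214575 + I*√238173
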